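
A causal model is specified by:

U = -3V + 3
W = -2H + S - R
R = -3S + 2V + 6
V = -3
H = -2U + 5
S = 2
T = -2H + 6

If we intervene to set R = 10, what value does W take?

The intervention breaks the incoming arrows to R: R = -3S + 2V + 6 no longer applies, and R = 10.
U = -3V + 3  [with V=-3]  = 12
H = -2U + 5  [with U=12]  = -19
W = -2H + S - R  [with H=-19, S=2, R=10]  = 30

30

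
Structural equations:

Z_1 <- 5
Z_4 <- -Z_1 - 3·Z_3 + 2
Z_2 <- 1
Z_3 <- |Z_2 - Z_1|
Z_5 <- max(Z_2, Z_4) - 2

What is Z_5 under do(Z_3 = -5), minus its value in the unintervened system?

do(Z_3=-5) replaces the equation Z_3 <- |Z_2 - Z_1| with the constant Z_3 = -5.
Z_4 = -Z_1 - 3·Z_3 + 2  [with Z_1=5, Z_3=-5]  = 12
Z_5 = max(Z_2, Z_4) - 2  [with Z_2=1, Z_4=12]  = 10
Without intervention: Z_3 = |Z_2 - Z_1|  [with Z_2=1, Z_1=5]  = 4; Z_4 = -Z_1 - 3·Z_3 + 2  [with Z_1=5, Z_3=4]  = -15; Z_5 = max(Z_2, Z_4) - 2  [with Z_2=1, Z_4=-15]  = -1.
Change = 10 − (-1) = 11.

11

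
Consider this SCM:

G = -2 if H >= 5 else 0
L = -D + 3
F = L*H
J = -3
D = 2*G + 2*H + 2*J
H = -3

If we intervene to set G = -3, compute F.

The intervention breaks the incoming arrows to G: G = -2 if H >= 5 else 0 no longer applies, and G = -3.
D = 2*G + 2*H + 2*J  [with G=-3, H=-3, J=-3]  = -18
L = -D + 3  [with D=-18]  = 21
F = L*H  [with L=21, H=-3]  = -63

-63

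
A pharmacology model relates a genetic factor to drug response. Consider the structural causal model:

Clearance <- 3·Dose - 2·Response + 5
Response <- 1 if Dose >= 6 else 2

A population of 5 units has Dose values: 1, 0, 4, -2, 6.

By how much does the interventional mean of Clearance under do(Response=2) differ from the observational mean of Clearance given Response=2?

3.15

The intervention sets Response=2 in all 5 units regardless of Dose. Recomputing Clearance per unit gives 4, 1, 13, -5, 19; average 6.4.
Observing Response=2 restricts to units where Response's equation naturally yields 2: Dose ∈ {1, 0, 4, -2}. In that subpopulation Clearance = 4, 1, 13, -5, mean 3.25.
Difference = 6.4 − 3.25 = 3.15.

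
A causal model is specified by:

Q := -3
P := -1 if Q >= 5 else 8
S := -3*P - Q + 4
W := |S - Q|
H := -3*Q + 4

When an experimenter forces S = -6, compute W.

3

The intervention breaks the incoming arrows to S: S := -3*P - Q + 4 no longer applies, and S = -6.
W = |S - Q|  [with S=-6, Q=-3]  = 3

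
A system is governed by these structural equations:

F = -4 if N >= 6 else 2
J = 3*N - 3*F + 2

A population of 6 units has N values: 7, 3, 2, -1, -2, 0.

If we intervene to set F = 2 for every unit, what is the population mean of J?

0.5

Every unit gets F=2 under the intervention. J values become 17, 5, 2, -7, -10, -4; E[J|do(F=2)] = 0.5.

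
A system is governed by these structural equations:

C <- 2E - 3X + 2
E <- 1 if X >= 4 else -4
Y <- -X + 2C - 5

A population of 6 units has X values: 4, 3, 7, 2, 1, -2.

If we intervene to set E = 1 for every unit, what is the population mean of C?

The intervention sets E=1 in all 6 units regardless of X. Recomputing C per unit gives -8, -5, -17, -2, 1, 10; average -3.5.

-3.5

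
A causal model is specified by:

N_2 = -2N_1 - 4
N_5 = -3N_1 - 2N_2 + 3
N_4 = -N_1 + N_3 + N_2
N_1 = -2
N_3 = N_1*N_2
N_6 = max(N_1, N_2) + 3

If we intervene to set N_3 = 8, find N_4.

10

The intervention breaks the incoming arrows to N_3: N_3 = N_1*N_2 no longer applies, and N_3 = 8.
N_2 = -2N_1 - 4  [with N_1=-2]  = 0
N_4 = -N_1 + N_3 + N_2  [with N_1=-2, N_3=8, N_2=0]  = 10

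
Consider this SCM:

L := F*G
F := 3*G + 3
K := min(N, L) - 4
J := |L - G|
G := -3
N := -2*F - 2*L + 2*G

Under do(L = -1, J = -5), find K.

Setting L = -1, J = -5 by intervention discards those variables' equations.
F = 3*G + 3  [with G=-3]  = -6
N = -2*F - 2*L + 2*G  [with F=-6, L=-1, G=-3]  = 8
K = min(N, L) - 4  [with N=8, L=-1]  = -5

-5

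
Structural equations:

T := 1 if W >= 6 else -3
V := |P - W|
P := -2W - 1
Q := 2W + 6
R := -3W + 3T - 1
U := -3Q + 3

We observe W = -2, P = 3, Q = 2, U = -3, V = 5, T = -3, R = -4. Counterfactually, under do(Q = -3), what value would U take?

The intervention breaks the incoming arrows to Q: Q := 2W + 6 no longer applies, and Q = -3.
U = -3Q + 3  [with Q=-3]  = 12

12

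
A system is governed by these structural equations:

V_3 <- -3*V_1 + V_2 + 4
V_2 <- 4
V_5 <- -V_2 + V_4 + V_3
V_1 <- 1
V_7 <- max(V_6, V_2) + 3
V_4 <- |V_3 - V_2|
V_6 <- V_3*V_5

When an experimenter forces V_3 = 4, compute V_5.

0

do(V_3=4) replaces the equation V_3 <- -3*V_1 + V_2 + 4 with the constant V_3 = 4.
V_4 = |V_3 - V_2|  [with V_3=4, V_2=4]  = 0
V_5 = -V_2 + V_4 + V_3  [with V_2=4, V_4=0, V_3=4]  = 0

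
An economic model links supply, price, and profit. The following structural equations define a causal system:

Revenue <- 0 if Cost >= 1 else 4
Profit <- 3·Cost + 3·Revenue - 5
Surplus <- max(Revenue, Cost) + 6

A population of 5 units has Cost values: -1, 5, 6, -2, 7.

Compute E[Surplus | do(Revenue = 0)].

9.6

Every unit gets Revenue=0 under the intervention. Surplus values become 6, 11, 12, 6, 13; E[Surplus|do(Revenue=0)] = 9.6.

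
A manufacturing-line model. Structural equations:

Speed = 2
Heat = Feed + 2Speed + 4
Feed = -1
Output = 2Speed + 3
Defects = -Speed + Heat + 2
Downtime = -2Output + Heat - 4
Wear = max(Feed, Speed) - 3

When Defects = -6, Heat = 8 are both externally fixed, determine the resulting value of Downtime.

-10

The joint intervention fixes Defects = -6, Heat = 8, removing each variable's own equation.
Output = 2Speed + 3  [with Speed=2]  = 7
Downtime = -2Output + Heat - 4  [with Output=7, Heat=8]  = -10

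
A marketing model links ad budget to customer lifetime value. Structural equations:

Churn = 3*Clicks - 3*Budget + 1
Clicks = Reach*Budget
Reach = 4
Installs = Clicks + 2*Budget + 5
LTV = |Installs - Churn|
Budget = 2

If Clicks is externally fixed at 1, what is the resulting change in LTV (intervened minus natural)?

The intervention breaks the incoming arrows to Clicks: Clicks = Reach*Budget no longer applies, and Clicks = 1.
Installs = Clicks + 2*Budget + 5  [with Clicks=1, Budget=2]  = 10
Churn = 3*Clicks - 3*Budget + 1  [with Clicks=1, Budget=2]  = -2
LTV = |Installs - Churn|  [with Installs=10, Churn=-2]  = 12
Without intervention: Clicks = Reach*Budget  [with Reach=4, Budget=2]  = 8; Installs = Clicks + 2*Budget + 5  [with Clicks=8, Budget=2]  = 17; Churn = 3*Clicks - 3*Budget + 1  [with Clicks=8, Budget=2]  = 19; LTV = |Installs - Churn|  [with Installs=17, Churn=19]  = 2.
Change = 12 − 2 = 10.

10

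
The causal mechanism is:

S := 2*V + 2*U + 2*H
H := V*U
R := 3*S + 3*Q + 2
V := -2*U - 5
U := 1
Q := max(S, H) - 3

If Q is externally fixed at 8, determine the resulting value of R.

-52

The intervention breaks the incoming arrows to Q: Q := max(S, H) - 3 no longer applies, and Q = 8.
V = -2*U - 5  [with U=1]  = -7
H = V*U  [with V=-7, U=1]  = -7
S = 2*V + 2*U + 2*H  [with V=-7, U=1, H=-7]  = -26
R = 3*S + 3*Q + 2  [with S=-26, Q=8]  = -52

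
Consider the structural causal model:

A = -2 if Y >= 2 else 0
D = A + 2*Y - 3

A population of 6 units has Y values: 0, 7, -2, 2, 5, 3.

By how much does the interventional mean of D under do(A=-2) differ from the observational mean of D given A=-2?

-3.5

The intervention sets A=-2 in all 6 units regardless of Y. Recomputing D per unit gives -5, 9, -9, -1, 5, 1; average 0.
Conditioning on A=-2 selects the 4 unit(s) with Y ∈ {7, 2, 5, 3}. Their D values: 9, -1, 5, 1. Mean = 3.5.
Difference = 0 − 3.5 = -3.5.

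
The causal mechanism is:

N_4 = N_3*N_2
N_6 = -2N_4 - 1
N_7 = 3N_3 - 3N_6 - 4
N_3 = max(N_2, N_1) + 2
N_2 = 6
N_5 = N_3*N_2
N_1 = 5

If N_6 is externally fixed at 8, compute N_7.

-4

Intervening sets N_6 = 8 and removes its equation (N_6 = -2N_4 - 1).
N_3 = max(N_2, N_1) + 2  [with N_2=6, N_1=5]  = 8
N_7 = 3N_3 - 3N_6 - 4  [with N_3=8, N_6=8]  = -4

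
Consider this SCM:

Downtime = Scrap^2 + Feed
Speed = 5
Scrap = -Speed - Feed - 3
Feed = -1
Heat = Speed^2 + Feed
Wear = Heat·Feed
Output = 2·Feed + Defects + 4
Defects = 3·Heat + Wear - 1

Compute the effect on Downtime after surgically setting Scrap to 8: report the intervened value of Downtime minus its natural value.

Intervening sets Scrap = 8 and removes its equation (Scrap = -Speed - Feed - 3).
Downtime = Scrap^2 + Feed  [with Scrap=8, Feed=-1]  = 63
Without intervention: Scrap = -Speed - Feed - 3  [with Speed=5, Feed=-1]  = -7; Downtime = Scrap^2 + Feed  [with Scrap=-7, Feed=-1]  = 48.
Change = 63 − 48 = 15.

15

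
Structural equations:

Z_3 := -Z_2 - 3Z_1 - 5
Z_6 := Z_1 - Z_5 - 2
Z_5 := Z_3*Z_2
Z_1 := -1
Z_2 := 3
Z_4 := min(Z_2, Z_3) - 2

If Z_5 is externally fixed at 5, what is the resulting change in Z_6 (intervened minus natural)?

The intervention breaks the incoming arrows to Z_5: Z_5 := Z_3*Z_2 no longer applies, and Z_5 = 5.
Z_6 = Z_1 - Z_5 - 2  [with Z_1=-1, Z_5=5]  = -8
Without intervention: Z_3 = -Z_2 - 3Z_1 - 5  [with Z_2=3, Z_1=-1]  = -5; Z_5 = Z_3*Z_2  [with Z_3=-5, Z_2=3]  = -15; Z_6 = Z_1 - Z_5 - 2  [with Z_1=-1, Z_5=-15]  = 12.
Change = -8 − 12 = -20.

-20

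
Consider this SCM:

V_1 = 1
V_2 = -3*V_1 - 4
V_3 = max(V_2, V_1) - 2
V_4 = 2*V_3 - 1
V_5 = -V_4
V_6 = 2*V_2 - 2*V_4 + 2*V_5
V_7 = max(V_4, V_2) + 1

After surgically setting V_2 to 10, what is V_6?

-40

Under do(V_2=10), the mechanism V_2 = -3*V_1 - 4 is discarded; V_2 is fixed at 10.
V_3 = max(V_2, V_1) - 2  [with V_2=10, V_1=1]  = 8
V_4 = 2*V_3 - 1  [with V_3=8]  = 15
V_5 = -V_4  [with V_4=15]  = -15
V_6 = 2*V_2 - 2*V_4 + 2*V_5  [with V_2=10, V_4=15, V_5=-15]  = -40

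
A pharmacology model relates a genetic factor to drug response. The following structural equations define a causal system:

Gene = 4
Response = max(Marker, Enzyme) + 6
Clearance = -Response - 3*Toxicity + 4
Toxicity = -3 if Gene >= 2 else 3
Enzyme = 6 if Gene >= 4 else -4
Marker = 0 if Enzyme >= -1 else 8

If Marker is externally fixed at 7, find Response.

13

The intervention breaks the incoming arrows to Marker: Marker = 0 if Enzyme >= -1 else 8 no longer applies, and Marker = 7.
Enzyme = 6 if Gene >= 4 else -4  [with Gene=4]  = 6
Response = max(Marker, Enzyme) + 6  [with Marker=7, Enzyme=6]  = 13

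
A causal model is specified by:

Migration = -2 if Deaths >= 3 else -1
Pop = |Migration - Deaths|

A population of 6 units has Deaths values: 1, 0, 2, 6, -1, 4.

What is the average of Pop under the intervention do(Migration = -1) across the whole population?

Under do(Migration=-1), Migration's equation is replaced by Migration=-1 for every unit. Per-unit Pop: 2, 1, 3, 7, 0, 5. Mean = 3.

3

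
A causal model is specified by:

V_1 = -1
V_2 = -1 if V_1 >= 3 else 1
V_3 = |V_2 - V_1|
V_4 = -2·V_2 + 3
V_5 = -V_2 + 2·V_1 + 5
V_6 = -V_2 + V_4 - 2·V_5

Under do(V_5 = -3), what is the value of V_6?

6

The intervention breaks the incoming arrows to V_5: V_5 = -V_2 + 2·V_1 + 5 no longer applies, and V_5 = -3.
V_2 = -1 if V_1 >= 3 else 1  [with V_1=-1]  = 1
V_4 = -2·V_2 + 3  [with V_2=1]  = 1
V_6 = -V_2 + V_4 - 2·V_5  [with V_2=1, V_4=1, V_5=-3]  = 6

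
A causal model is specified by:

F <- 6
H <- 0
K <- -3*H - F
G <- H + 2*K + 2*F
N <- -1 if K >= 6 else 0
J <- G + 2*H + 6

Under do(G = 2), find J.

Under do(G=2), the mechanism G <- H + 2*K + 2*F is discarded; G is fixed at 2.
J = G + 2*H + 6  [with G=2, H=0]  = 8

8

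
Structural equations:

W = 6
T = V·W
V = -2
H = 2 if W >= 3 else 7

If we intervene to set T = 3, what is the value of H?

2

The intervention breaks the incoming arrows to T: T = V·W no longer applies, and T = 3.
H is not downstream of the intervention, so its value is determined by the original equations.
H = 2 if W >= 3 else 7  [with W=6]  = 2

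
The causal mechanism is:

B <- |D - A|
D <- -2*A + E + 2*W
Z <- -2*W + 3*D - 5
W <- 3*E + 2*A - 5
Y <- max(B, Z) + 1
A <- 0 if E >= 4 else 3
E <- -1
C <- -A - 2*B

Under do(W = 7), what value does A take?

Under do(W=7), the mechanism W <- 3*E + 2*A - 5 is discarded; W is fixed at 7.
Since A is not a descendant of the intervened variable, it is unaffected.
A = 0 if E >= 4 else 3  [with E=-1]  = 3

3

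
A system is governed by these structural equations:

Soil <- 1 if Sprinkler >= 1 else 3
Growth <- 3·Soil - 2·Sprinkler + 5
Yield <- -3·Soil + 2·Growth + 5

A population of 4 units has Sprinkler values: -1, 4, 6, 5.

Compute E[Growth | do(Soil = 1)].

1

Under do(Soil=1), Soil's equation is replaced by Soil=1 for every unit. Per-unit Growth: 10, 0, -4, -2. Mean = 1.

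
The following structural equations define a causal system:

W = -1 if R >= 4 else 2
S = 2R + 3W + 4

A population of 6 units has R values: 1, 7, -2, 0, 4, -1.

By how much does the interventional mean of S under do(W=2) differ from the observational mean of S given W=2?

4

The intervention sets W=2 in all 6 units regardless of R. Recomputing S per unit gives 12, 24, 6, 10, 18, 8; average 13.
E[S|W=2] averages over only the 4 units with W=2 (R = 1, -2, 0, -1): S = 12, 6, 10, 8, mean 9.
Difference = 13 − 9 = 4.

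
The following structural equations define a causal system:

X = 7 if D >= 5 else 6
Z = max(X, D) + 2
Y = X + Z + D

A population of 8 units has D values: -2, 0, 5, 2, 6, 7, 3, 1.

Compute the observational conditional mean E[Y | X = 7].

E[Y|X=7] averages over only the 3 units with X=7 (D = 5, 6, 7): Y = 21, 22, 23, mean 22.

22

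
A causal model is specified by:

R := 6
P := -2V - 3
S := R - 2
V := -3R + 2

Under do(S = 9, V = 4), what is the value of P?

Setting S = 9, V = 4 by intervention discards those variables' equations.
P = -2V - 3  [with V=4]  = -11

-11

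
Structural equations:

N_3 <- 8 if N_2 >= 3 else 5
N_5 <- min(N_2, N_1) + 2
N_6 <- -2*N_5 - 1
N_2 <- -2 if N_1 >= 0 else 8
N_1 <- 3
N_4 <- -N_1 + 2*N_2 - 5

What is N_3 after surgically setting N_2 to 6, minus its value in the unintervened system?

3

The intervention breaks the incoming arrows to N_2: N_2 <- -2 if N_1 >= 0 else 8 no longer applies, and N_2 = 6.
N_3 = 8 if N_2 >= 3 else 5  [with N_2=6]  = 8
Without intervention: N_2 = -2 if N_1 >= 0 else 8  [with N_1=3]  = -2; N_3 = 8 if N_2 >= 3 else 5  [with N_2=-2]  = 5.
Change = 8 − 5 = 3.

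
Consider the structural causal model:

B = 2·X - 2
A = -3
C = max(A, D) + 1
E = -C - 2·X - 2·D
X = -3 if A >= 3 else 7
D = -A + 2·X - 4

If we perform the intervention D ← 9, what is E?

do(D=9) replaces the equation D = -A + 2·X - 4 with the constant D = 9.
X = -3 if A >= 3 else 7  [with A=-3]  = 7
C = max(A, D) + 1  [with A=-3, D=9]  = 10
E = -C - 2·X - 2·D  [with C=10, X=7, D=9]  = -42

-42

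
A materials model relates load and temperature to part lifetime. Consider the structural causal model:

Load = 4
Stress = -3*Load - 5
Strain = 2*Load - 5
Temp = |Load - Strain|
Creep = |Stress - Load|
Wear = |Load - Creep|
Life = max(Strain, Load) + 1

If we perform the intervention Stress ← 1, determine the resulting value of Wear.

1

Under do(Stress=1), the mechanism Stress = -3*Load - 5 is discarded; Stress is fixed at 1.
Creep = |Stress - Load|  [with Stress=1, Load=4]  = 3
Wear = |Load - Creep|  [with Load=4, Creep=3]  = 1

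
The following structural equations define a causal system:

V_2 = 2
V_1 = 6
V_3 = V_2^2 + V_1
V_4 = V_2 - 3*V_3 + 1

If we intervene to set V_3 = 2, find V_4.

The intervention breaks the incoming arrows to V_3: V_3 = V_2^2 + V_1 no longer applies, and V_3 = 2.
V_4 = V_2 - 3*V_3 + 1  [with V_2=2, V_3=2]  = -3

-3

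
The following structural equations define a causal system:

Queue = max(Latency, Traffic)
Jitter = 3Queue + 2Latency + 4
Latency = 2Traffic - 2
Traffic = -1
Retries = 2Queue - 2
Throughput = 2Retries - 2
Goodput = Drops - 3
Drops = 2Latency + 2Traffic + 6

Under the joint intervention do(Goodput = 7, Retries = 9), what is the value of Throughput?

16

Under do(Goodput = 7, Retries = 9), each intervened variable's structural equation is replaced by its fixed value.
Throughput = 2Retries - 2  [with Retries=9]  = 16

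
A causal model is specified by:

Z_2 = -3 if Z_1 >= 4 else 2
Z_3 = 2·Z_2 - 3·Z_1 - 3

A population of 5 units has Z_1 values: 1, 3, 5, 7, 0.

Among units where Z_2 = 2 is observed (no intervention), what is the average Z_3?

-3

E[Z_3|Z_2=2] averages over only the 3 units with Z_2=2 (Z_1 = 1, 3, 0): Z_3 = -2, -8, 1, mean -3.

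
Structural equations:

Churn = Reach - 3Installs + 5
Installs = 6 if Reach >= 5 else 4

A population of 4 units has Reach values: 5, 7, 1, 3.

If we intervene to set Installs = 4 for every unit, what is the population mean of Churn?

The intervention sets Installs=4 in all 4 units regardless of Reach. Recomputing Churn per unit gives -2, 0, -6, -4; average -3.

-3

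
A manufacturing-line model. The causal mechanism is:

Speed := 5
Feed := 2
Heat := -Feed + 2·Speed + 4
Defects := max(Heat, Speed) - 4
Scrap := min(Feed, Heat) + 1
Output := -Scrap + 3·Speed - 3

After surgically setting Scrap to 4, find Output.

8

The intervention breaks the incoming arrows to Scrap: Scrap := min(Feed, Heat) + 1 no longer applies, and Scrap = 4.
Output = -Scrap + 3·Speed - 3  [with Scrap=4, Speed=5]  = 8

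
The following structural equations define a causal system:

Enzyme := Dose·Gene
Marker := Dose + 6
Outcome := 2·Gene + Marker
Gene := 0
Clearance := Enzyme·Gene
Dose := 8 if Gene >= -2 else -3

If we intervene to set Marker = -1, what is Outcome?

-1

Under do(Marker=-1), the mechanism Marker := Dose + 6 is discarded; Marker is fixed at -1.
Outcome = 2·Gene + Marker  [with Gene=0, Marker=-1]  = -1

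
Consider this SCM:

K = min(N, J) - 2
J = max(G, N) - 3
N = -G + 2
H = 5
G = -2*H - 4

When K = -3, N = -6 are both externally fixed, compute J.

-9

Under do(K = -3, N = -6), each intervened variable's structural equation is replaced by its fixed value.
G = -2*H - 4  [with H=5]  = -14
J = max(G, N) - 3  [with G=-14, N=-6]  = -9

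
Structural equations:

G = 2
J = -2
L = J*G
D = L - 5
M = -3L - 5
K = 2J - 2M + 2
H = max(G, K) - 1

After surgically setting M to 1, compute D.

-9

The intervention breaks the incoming arrows to M: M = -3L - 5 no longer applies, and M = 1.
Since D is not a descendant of the intervened variable, it is unaffected.
L = J*G  [with J=-2, G=2]  = -4
D = L - 5  [with L=-4]  = -9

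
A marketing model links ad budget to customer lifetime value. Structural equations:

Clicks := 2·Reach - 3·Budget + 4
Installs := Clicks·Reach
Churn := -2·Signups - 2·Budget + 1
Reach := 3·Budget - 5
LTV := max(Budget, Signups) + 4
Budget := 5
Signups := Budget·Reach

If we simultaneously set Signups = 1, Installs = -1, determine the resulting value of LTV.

Setting Signups = 1, Installs = -1 by intervention discards those variables' equations.
LTV = max(Budget, Signups) + 4  [with Budget=5, Signups=1]  = 9

9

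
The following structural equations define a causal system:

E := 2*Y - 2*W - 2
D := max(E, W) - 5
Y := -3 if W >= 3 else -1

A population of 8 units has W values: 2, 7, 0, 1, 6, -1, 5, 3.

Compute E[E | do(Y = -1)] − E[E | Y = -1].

-4.75

do(Y=-1) breaks Y's dependence on W. With Y=-1 fixed, E across the units is -8, -18, -4, -6, -16, -2, -14, -10, mean -9.75.
E[E|Y=-1] averages over only the 4 units with Y=-1 (W = 2, 0, 1, -1): E = -8, -4, -6, -2, mean -5.
Difference = -9.75 − (-5) = -4.75.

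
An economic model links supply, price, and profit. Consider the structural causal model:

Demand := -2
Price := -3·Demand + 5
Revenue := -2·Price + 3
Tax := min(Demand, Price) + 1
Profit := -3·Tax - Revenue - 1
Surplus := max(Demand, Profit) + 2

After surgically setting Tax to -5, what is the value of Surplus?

Under do(Tax=-5), the mechanism Tax := min(Demand, Price) + 1 is discarded; Tax is fixed at -5.
Price = -3·Demand + 5  [with Demand=-2]  = 11
Revenue = -2·Price + 3  [with Price=11]  = -19
Profit = -3·Tax - Revenue - 1  [with Tax=-5, Revenue=-19]  = 33
Surplus = max(Demand, Profit) + 2  [with Demand=-2, Profit=33]  = 35

35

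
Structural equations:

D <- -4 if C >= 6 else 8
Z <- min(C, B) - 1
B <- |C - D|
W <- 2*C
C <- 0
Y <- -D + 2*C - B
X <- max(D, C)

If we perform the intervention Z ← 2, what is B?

do(Z=2) replaces the equation Z <- min(C, B) - 1 with the constant Z = 2.
B is not downstream of the intervention, so its value is determined by the original equations.
D = -4 if C >= 6 else 8  [with C=0]  = 8
B = |C - D|  [with C=0, D=8]  = 8

8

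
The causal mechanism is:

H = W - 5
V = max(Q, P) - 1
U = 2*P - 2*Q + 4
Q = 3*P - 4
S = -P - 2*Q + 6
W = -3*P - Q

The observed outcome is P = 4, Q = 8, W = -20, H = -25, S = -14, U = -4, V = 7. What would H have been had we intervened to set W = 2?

The intervention breaks the incoming arrows to W: W = -3*P - Q no longer applies, and W = 2.
H = W - 5  [with W=2]  = -3

-3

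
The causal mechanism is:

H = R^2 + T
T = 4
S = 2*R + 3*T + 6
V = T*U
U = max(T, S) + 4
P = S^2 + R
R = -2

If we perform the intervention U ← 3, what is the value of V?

12

The intervention breaks the incoming arrows to U: U = max(T, S) + 4 no longer applies, and U = 3.
V = T*U  [with T=4, U=3]  = 12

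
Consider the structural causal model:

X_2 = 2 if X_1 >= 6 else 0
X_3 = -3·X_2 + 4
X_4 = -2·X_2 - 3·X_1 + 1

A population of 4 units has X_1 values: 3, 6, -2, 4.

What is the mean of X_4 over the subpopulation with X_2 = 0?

-4

E[X_4|X_2=0] averages over only the 3 units with X_2=0 (X_1 = 3, -2, 4): X_4 = -8, 7, -11, mean -4.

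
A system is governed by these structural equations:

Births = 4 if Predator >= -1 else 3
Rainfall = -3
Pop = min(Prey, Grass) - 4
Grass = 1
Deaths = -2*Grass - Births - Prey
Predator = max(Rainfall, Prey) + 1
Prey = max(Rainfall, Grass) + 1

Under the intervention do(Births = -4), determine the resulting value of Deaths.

The intervention breaks the incoming arrows to Births: Births = 4 if Predator >= -1 else 3 no longer applies, and Births = -4.
Prey = max(Rainfall, Grass) + 1  [with Rainfall=-3, Grass=1]  = 2
Deaths = -2*Grass - Births - Prey  [with Grass=1, Births=-4, Prey=2]  = 0

0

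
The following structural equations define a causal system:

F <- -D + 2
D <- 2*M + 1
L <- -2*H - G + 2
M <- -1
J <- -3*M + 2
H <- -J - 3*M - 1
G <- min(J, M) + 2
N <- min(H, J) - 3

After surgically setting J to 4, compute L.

do(J=4) replaces the equation J <- -3*M + 2 with the constant J = 4.
G = min(J, M) + 2  [with J=4, M=-1]  = 1
H = -J - 3*M - 1  [with J=4, M=-1]  = -2
L = -2*H - G + 2  [with H=-2, G=1]  = 5

5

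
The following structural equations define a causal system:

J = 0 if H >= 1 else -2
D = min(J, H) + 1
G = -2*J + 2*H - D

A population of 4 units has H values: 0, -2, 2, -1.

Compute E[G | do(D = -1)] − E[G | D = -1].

do(D=-1) breaks D's dependence on H. With D=-1 fixed, G across the units is 5, 1, 5, 3, mean 3.5.
E[G|D=-1] averages over only the 3 units with D=-1 (H = 0, -2, -1): G = 5, 1, 3, mean 3.
Difference = 3.5 − 3 = 0.5.

0.5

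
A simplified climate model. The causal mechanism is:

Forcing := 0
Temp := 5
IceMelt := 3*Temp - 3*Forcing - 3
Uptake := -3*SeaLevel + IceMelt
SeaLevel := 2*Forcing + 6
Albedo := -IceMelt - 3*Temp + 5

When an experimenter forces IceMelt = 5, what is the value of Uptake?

The intervention breaks the incoming arrows to IceMelt: IceMelt := 3*Temp - 3*Forcing - 3 no longer applies, and IceMelt = 5.
SeaLevel = 2*Forcing + 6  [with Forcing=0]  = 6
Uptake = -3*SeaLevel + IceMelt  [with SeaLevel=6, IceMelt=5]  = -13

-13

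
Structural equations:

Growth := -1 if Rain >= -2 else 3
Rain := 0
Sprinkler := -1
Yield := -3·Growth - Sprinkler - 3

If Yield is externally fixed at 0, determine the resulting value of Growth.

-1

Under do(Yield=0), the mechanism Yield := -3·Growth - Sprinkler - 3 is discarded; Yield is fixed at 0.
Since Growth is not a descendant of the intervened variable, it is unaffected.
Growth = -1 if Rain >= -2 else 3  [with Rain=0]  = -1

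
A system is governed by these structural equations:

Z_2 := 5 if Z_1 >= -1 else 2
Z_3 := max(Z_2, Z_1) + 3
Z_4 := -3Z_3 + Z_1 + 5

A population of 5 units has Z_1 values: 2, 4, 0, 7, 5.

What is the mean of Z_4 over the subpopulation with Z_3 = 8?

-16.25

Conditioning on Z_3=8 selects the 4 unit(s) with Z_1 ∈ {2, 4, 0, 5}. Their Z_4 values: -17, -15, -19, -14. Mean = -16.25.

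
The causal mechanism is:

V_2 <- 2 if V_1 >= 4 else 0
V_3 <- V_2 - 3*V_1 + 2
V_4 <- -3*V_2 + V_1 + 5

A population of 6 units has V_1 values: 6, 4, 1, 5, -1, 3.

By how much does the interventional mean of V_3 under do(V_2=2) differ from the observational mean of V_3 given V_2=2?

6

Under do(V_2=2), V_2's equation is replaced by V_2=2 for every unit. Per-unit V_3: -14, -8, 1, -11, 7, -5. Mean = -5.
Conditioning on V_2=2 selects the 3 unit(s) with V_1 ∈ {6, 4, 5}. Their V_3 values: -14, -8, -11. Mean = -11.
Difference = -5 − (-11) = 6.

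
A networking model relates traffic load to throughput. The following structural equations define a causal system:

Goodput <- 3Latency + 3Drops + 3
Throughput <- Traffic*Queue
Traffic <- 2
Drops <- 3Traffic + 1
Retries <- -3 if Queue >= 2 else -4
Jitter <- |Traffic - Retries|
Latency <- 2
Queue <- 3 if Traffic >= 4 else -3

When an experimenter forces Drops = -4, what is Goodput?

-3

do(Drops=-4) replaces the equation Drops <- 3Traffic + 1 with the constant Drops = -4.
Goodput = 3Latency + 3Drops + 3  [with Latency=2, Drops=-4]  = -3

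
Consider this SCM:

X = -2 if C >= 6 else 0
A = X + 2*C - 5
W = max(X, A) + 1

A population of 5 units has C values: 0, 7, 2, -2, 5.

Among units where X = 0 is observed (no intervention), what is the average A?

Conditioning on X=0 selects the 4 unit(s) with C ∈ {0, 2, -2, 5}. Their A values: -5, -1, -9, 5. Mean = -2.5.

-2.5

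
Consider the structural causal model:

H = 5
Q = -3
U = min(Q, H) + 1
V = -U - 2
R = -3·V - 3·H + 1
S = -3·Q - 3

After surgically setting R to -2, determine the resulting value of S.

6

The intervention breaks the incoming arrows to R: R = -3·V - 3·H + 1 no longer applies, and R = -2.
Since S is not a descendant of the intervened variable, it is unaffected.
S = -3·Q - 3  [with Q=-3]  = 6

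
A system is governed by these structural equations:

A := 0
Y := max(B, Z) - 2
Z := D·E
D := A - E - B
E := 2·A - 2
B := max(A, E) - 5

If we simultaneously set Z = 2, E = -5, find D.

10

Setting Z = 2, E = -5 by intervention discards those variables' equations.
B = max(A, E) - 5  [with A=0, E=-5]  = -5
D = A - E - B  [with A=0, E=-5, B=-5]  = 10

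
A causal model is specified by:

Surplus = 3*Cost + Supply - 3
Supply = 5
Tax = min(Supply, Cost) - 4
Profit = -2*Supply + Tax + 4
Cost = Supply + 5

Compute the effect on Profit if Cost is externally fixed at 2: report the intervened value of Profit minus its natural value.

-3

Under do(Cost=2), the mechanism Cost = Supply + 5 is discarded; Cost is fixed at 2.
Tax = min(Supply, Cost) - 4  [with Supply=5, Cost=2]  = -2
Profit = -2*Supply + Tax + 4  [with Supply=5, Tax=-2]  = -8
Without intervention: Cost = Supply + 5  [with Supply=5]  = 10; Tax = min(Supply, Cost) - 4  [with Supply=5, Cost=10]  = 1; Profit = -2*Supply + Tax + 4  [with Supply=5, Tax=1]  = -5.
Change = -8 − (-5) = -3.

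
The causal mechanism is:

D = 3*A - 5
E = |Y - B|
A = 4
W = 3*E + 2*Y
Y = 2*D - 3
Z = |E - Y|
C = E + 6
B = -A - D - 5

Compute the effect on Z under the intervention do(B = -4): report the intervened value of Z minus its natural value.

-12

The intervention breaks the incoming arrows to B: B = -A - D - 5 no longer applies, and B = -4.
D = 3*A - 5  [with A=4]  = 7
Y = 2*D - 3  [with D=7]  = 11
E = |Y - B|  [with Y=11, B=-4]  = 15
Z = |E - Y|  [with E=15, Y=11]  = 4
Without intervention: D = 3*A - 5  [with A=4]  = 7; B = -A - D - 5  [with A=4, D=7]  = -16; Y = 2*D - 3  [with D=7]  = 11; E = |Y - B|  [with Y=11, B=-16]  = 27; Z = |E - Y|  [with E=27, Y=11]  = 16.
Change = 4 − 16 = -12.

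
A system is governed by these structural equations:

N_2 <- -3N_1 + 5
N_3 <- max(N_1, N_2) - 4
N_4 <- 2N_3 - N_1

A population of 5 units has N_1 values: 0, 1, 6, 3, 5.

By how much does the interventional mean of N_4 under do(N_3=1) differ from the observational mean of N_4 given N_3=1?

Every unit gets N_3=1 under the intervention. N_4 values become 2, 1, -4, -1, -3; E[N_4|do(N_3=1)] = -1.
Observing N_3=1 restricts to units where N_3's equation naturally yields 1: N_1 ∈ {0, 5}. In that subpopulation N_4 = 2, -3, mean -0.5.
Difference = -1 − (-0.5) = -0.5.

-0.5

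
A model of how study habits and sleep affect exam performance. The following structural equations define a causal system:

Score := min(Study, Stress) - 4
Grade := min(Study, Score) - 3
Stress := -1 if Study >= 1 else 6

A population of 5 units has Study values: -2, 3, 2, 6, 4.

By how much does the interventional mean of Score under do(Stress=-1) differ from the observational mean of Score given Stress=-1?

The intervention sets Stress=-1 in all 5 units regardless of Study. Recomputing Score per unit gives -6, -5, -5, -5, -5; average -5.2.
Observing Stress=-1 restricts to units where Stress's equation naturally yields -1: Study ∈ {3, 2, 6, 4}. In that subpopulation Score = -5, -5, -5, -5, mean -5.
Difference = -5.2 − (-5) = -0.2.

-0.2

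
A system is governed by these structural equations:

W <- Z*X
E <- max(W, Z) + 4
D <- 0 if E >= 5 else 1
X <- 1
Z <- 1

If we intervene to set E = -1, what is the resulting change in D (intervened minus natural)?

1

Intervening sets E = -1 and removes its equation (E <- max(W, Z) + 4).
D = 0 if E >= 5 else 1  [with E=-1]  = 1
Without intervention: W = Z*X  [with Z=1, X=1]  = 1; E = max(W, Z) + 4  [with W=1, Z=1]  = 5; D = 0 if E >= 5 else 1  [with E=5]  = 0.
Change = 1 − 0 = 1.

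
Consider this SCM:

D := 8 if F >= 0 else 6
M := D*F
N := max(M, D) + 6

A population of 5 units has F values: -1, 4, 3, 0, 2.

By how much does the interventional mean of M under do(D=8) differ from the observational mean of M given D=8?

-5.2

Every unit gets D=8 under the intervention. M values become -8, 32, 24, 0, 16; E[M|do(D=8)] = 12.8.
Observing D=8 restricts to units where D's equation naturally yields 8: F ∈ {4, 3, 0, 2}. In that subpopulation M = 32, 24, 0, 16, mean 18.
Difference = 12.8 − 18 = -5.2.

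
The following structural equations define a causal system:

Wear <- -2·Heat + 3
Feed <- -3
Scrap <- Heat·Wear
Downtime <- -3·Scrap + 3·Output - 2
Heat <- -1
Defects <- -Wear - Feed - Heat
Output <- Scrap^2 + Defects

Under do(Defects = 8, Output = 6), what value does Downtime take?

Setting Defects = 8, Output = 6 by intervention discards those variables' equations.
Wear = -2·Heat + 3  [with Heat=-1]  = 5
Scrap = Heat·Wear  [with Heat=-1, Wear=5]  = -5
Downtime = -3·Scrap + 3·Output - 2  [with Scrap=-5, Output=6]  = 31

31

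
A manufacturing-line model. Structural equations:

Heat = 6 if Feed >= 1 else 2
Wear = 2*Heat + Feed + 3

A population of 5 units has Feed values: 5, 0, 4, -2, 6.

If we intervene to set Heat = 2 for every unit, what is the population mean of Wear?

9.6

Under do(Heat=2), Heat's equation is replaced by Heat=2 for every unit. Per-unit Wear: 12, 7, 11, 5, 13. Mean = 9.6.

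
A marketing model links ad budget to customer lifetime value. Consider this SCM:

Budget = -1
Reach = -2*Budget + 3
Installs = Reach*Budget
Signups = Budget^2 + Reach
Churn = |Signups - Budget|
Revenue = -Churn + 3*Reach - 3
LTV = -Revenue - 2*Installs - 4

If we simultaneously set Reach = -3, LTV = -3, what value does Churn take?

Setting Reach = -3, LTV = -3 by intervention discards those variables' equations.
Signups = Budget^2 + Reach  [with Budget=-1, Reach=-3]  = -2
Churn = |Signups - Budget|  [with Signups=-2, Budget=-1]  = 1

1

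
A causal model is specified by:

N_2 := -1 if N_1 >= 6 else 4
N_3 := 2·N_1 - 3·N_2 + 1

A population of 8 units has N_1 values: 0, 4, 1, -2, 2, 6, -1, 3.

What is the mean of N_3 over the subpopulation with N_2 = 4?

Conditioning on N_2=4 selects the 7 unit(s) with N_1 ∈ {0, 4, 1, -2, 2, -1, 3}. Their N_3 values: -11, -3, -9, -15, -7, -13, -5. Mean = -9.

-9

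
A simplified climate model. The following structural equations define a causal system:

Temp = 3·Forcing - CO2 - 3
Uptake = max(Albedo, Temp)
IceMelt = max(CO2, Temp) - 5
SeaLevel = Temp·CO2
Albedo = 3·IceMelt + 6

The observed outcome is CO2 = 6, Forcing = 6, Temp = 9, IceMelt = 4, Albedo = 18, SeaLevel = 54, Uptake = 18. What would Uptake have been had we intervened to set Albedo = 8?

9

Under do(Albedo=8), the mechanism Albedo = 3·IceMelt + 6 is discarded; Albedo is fixed at 8.
Temp = 3·Forcing - CO2 - 3  [with Forcing=6, CO2=6]  = 9
Uptake = max(Albedo, Temp)  [with Albedo=8, Temp=9]  = 9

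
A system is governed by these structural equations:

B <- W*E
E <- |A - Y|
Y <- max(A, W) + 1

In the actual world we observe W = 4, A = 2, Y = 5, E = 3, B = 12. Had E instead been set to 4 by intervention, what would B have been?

16

Intervening sets E = 4 and removes its equation (E <- |A - Y|).
B = W*E  [with W=4, E=4]  = 16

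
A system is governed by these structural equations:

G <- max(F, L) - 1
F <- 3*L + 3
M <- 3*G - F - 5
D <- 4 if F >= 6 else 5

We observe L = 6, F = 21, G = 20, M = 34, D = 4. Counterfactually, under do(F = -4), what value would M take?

14

Under do(F=-4), the mechanism F <- 3*L + 3 is discarded; F is fixed at -4.
G = max(F, L) - 1  [with F=-4, L=6]  = 5
M = 3*G - F - 5  [with G=5, F=-4]  = 14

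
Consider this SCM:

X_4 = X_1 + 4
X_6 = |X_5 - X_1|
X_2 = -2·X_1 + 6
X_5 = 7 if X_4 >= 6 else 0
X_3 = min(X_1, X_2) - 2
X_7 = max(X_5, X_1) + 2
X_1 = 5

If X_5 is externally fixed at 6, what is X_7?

Under do(X_5=6), the mechanism X_5 = 7 if X_4 >= 6 else 0 is discarded; X_5 is fixed at 6.
X_7 = max(X_5, X_1) + 2  [with X_5=6, X_1=5]  = 8

8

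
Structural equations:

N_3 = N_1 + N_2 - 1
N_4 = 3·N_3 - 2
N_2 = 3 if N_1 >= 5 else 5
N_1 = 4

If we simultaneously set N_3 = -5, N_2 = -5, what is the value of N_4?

The joint intervention fixes N_3 = -5, N_2 = -5, removing each variable's own equation.
N_4 = 3·N_3 - 2  [with N_3=-5]  = -17

-17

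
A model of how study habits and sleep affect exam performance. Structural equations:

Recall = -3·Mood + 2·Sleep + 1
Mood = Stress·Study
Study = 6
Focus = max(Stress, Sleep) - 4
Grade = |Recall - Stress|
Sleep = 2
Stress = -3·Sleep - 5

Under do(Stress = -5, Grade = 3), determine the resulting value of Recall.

Under do(Stress = -5, Grade = 3), each intervened variable's structural equation is replaced by its fixed value.
Mood = Stress·Study  [with Stress=-5, Study=6]  = -30
Recall = -3·Mood + 2·Sleep + 1  [with Mood=-30, Sleep=2]  = 95

95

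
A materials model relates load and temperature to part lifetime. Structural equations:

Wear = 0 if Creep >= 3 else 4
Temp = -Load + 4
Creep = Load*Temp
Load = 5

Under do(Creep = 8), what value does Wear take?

0

The intervention breaks the incoming arrows to Creep: Creep = Load*Temp no longer applies, and Creep = 8.
Wear = 0 if Creep >= 3 else 4  [with Creep=8]  = 0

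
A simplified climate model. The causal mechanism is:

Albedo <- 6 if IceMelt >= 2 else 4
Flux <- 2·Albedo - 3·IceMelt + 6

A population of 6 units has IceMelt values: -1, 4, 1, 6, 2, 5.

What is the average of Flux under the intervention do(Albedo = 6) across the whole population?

9.5

Every unit gets Albedo=6 under the intervention. Flux values become 21, 6, 15, 0, 12, 3; E[Flux|do(Albedo=6)] = 9.5.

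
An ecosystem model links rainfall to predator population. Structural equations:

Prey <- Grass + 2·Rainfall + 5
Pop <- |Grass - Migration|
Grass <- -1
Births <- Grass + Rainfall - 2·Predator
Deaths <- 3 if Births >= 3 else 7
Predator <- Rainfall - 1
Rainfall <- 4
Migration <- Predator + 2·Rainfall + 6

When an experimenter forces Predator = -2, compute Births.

7

Intervening sets Predator = -2 and removes its equation (Predator <- Rainfall - 1).
Births = Grass + Rainfall - 2·Predator  [with Grass=-1, Rainfall=4, Predator=-2]  = 7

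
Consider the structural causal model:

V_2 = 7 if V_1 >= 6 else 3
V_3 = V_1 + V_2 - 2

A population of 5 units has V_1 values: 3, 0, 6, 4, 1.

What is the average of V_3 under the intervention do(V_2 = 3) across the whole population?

3.8

do(V_2=3) breaks V_2's dependence on V_1. With V_2=3 fixed, V_3 across the units is 4, 1, 7, 5, 2, mean 3.8.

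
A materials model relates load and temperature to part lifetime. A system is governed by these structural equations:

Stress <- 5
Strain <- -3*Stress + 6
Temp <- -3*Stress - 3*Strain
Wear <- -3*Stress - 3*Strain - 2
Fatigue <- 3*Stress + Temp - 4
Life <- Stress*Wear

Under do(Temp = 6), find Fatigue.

do(Temp=6) replaces the equation Temp <- -3*Stress - 3*Strain with the constant Temp = 6.
Fatigue = 3*Stress + Temp - 4  [with Stress=5, Temp=6]  = 17

17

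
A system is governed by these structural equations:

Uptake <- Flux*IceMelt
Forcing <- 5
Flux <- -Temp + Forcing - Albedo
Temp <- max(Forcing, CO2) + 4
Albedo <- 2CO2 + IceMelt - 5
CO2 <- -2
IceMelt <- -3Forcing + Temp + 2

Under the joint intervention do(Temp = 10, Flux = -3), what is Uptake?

Under do(Temp = 10, Flux = -3), each intervened variable's structural equation is replaced by its fixed value.
IceMelt = -3Forcing + Temp + 2  [with Forcing=5, Temp=10]  = -3
Uptake = Flux*IceMelt  [with Flux=-3, IceMelt=-3]  = 9

9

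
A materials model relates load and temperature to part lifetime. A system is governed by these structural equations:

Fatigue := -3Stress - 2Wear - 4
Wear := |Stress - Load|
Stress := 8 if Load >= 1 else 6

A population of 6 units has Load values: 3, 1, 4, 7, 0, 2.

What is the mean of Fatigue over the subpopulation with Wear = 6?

-37

Observing Wear=6 restricts to units where Wear's equation naturally yields 6: Load ∈ {0, 2}. In that subpopulation Fatigue = -34, -40, mean -37.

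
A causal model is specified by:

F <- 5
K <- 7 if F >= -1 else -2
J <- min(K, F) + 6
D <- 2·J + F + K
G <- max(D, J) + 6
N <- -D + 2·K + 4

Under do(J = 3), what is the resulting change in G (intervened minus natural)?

do(J=3) replaces the equation J <- min(K, F) + 6 with the constant J = 3.
K = 7 if F >= -1 else -2  [with F=5]  = 7
D = 2·J + F + K  [with J=3, F=5, K=7]  = 18
G = max(D, J) + 6  [with D=18, J=3]  = 24
Without intervention: K = 7 if F >= -1 else -2  [with F=5]  = 7; J = min(K, F) + 6  [with K=7, F=5]  = 11; D = 2·J + F + K  [with J=11, F=5, K=7]  = 34; G = max(D, J) + 6  [with D=34, J=11]  = 40.
Change = 24 − 40 = -16.

-16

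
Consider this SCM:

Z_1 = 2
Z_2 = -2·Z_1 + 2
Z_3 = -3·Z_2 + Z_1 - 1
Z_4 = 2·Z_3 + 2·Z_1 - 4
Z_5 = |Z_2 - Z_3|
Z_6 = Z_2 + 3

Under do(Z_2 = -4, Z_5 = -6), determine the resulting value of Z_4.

The joint intervention fixes Z_2 = -4, Z_5 = -6, removing each variable's own equation.
Z_3 = -3·Z_2 + Z_1 - 1  [with Z_2=-4, Z_1=2]  = 13
Z_4 = 2·Z_3 + 2·Z_1 - 4  [with Z_3=13, Z_1=2]  = 26

26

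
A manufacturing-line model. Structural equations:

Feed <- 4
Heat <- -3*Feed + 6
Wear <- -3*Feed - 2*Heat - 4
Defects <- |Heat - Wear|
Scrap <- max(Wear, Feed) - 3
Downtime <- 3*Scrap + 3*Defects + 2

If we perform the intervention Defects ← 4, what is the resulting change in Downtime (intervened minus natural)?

6

Under do(Defects=4), the mechanism Defects <- |Heat - Wear| is discarded; Defects is fixed at 4.
Heat = -3*Feed + 6  [with Feed=4]  = -6
Wear = -3*Feed - 2*Heat - 4  [with Feed=4, Heat=-6]  = -4
Scrap = max(Wear, Feed) - 3  [with Wear=-4, Feed=4]  = 1
Downtime = 3*Scrap + 3*Defects + 2  [with Scrap=1, Defects=4]  = 17
Without intervention: Heat = -3*Feed + 6  [with Feed=4]  = -6; Wear = -3*Feed - 2*Heat - 4  [with Feed=4, Heat=-6]  = -4; Defects = |Heat - Wear|  [with Heat=-6, Wear=-4]  = 2; Scrap = max(Wear, Feed) - 3  [with Wear=-4, Feed=4]  = 1; Downtime = 3*Scrap + 3*Defects + 2  [with Scrap=1, Defects=2]  = 11.
Change = 17 − 11 = 6.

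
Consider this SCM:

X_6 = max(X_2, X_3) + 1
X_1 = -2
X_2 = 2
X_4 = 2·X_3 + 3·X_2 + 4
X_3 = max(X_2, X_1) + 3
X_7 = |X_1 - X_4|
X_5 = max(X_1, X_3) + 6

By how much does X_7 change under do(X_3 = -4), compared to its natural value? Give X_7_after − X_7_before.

-18

The intervention breaks the incoming arrows to X_3: X_3 = max(X_2, X_1) + 3 no longer applies, and X_3 = -4.
X_4 = 2·X_3 + 3·X_2 + 4  [with X_3=-4, X_2=2]  = 2
X_7 = |X_1 - X_4|  [with X_1=-2, X_4=2]  = 4
Without intervention: X_3 = max(X_2, X_1) + 3  [with X_2=2, X_1=-2]  = 5; X_4 = 2·X_3 + 3·X_2 + 4  [with X_3=5, X_2=2]  = 20; X_7 = |X_1 - X_4|  [with X_1=-2, X_4=20]  = 22.
Change = 4 − 22 = -18.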